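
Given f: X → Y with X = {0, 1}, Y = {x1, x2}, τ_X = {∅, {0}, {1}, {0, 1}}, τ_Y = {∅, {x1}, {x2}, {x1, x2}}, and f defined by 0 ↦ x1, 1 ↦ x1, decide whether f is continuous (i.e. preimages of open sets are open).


f IS continuous.

Compute f^{-1}(U) for each U ∈ τ_Y:
  U = ∅: f^{-1}(U) = ∅ ∈ τ_X ✓.
  U = {x1}: f^{-1}(U) = {0, 1} ∈ τ_X ✓.
  U = {x2}: f^{-1}(U) = ∅ ∈ τ_X ✓.
  U = {x1, x2}: f^{-1}(U) = {0, 1} ∈ τ_X ✓.
Every preimage lies in τ_X, so f IS continuous.


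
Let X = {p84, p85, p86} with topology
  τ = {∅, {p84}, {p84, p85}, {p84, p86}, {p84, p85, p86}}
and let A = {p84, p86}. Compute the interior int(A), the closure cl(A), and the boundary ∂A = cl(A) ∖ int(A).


int(A) = {p84, p86}, cl(A) = {p84, p85, p86}, ∂A = {p85}.

Closed sets in (X, τ) are complements of opens:
  closed(X, τ) = {∅, {p85}, {p86}, {p85, p86}, {p84, p85, p86}}.
int(A) = ⋃ {U ∈ τ : U ⊆ A}. Opens contained in A: ∅, {p84}, {p84, p86}.
Taking the union of these: int(A) = {p84, p86}.
cl(A) = ⋂ {C closed : A ⊆ C}. Closed sets containing A: {p84, p85, p86}.
Intersecting these: cl(A) = {p84, p85, p86}.
∂A = cl(A) ∖ int(A) = {p84, p85, p86} ∖ {p84, p86} = {p85}.


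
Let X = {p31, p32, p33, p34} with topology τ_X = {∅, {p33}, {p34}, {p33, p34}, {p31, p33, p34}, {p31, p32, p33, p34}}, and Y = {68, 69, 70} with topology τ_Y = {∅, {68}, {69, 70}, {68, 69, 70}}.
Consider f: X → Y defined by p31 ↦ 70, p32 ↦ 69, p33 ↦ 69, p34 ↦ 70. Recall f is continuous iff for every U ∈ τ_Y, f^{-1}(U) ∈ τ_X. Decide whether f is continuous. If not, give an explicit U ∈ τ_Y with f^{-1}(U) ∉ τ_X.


f IS continuous.

Compute f^{-1}(U) for each U ∈ τ_Y:
  U = ∅: f^{-1}(U) = ∅ ∈ τ_X ✓.
  U = {68}: f^{-1}(U) = ∅ ∈ τ_X ✓.
  U = {69, 70}: f^{-1}(U) = {p31, p32, p33, p34} ∈ τ_X ✓.
  U = {68, 69, 70}: f^{-1}(U) = {p31, p32, p33, p34} ∈ τ_X ✓.
Every preimage lies in τ_X, so f IS continuous.


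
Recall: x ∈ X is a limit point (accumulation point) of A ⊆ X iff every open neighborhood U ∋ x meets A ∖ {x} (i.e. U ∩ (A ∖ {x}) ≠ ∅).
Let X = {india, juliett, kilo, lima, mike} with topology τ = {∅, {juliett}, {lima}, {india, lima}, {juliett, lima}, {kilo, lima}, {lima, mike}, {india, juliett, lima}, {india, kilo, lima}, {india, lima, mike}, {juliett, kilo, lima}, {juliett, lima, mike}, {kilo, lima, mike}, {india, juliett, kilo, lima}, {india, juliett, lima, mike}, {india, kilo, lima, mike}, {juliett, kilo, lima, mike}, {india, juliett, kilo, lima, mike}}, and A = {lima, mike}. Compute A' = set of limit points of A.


A' = {india, kilo, mike}

For each x ∈ X, list the open sets U ∈ τ with x ∈ U, then check whether U ∩ (A ∖ {x}) ≠ ∅ for every such U.
  x = india: opens ∋ x are {india, lima}, {india, juliett, lima}, {india, kilo, lima}, {india, lima, mike}, {india, juliett, kilo, lima}, {india, juliett, lima, mike}, {india, kilo, lima, mike}, {india, juliett, kilo, lima, mike}; each meets A ∖ {india}, so x IS a limit point.
  x = juliett: open {juliett} ∋ x has {juliett} ∩ (A ∖ {juliett}) = ∅, so x is NOT a limit point.
  x = kilo: opens ∋ x are {kilo, lima}, {india, kilo, lima}, {juliett, kilo, lima}, {kilo, lima, mike}, {india, juliett, kilo, lima}, {india, kilo, lima, mike}, {juliett, kilo, lima, mike}, {india, juliett, kilo, lima, mike}; each meets A ∖ {kilo}, so x IS a limit point.
  x = lima: open {lima} ∋ x has {lima} ∩ (A ∖ {lima}) = ∅, so x is NOT a limit point.
  x = mike: opens ∋ x are {lima, mike}, {india, lima, mike}, {juliett, lima, mike}, {kilo, lima, mike}, {india, juliett, lima, mike}, {india, kilo, lima, mike}, {juliett, kilo, lima, mike}, {india, juliett, kilo, lima, mike}; each meets A ∖ {mike}, so x IS a limit point.
Collecting: A' = {india, kilo, mike}.


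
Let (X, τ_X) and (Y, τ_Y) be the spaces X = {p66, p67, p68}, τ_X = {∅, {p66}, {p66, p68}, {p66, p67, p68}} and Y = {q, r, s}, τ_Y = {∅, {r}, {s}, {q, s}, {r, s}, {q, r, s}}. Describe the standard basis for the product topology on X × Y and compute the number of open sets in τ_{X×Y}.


Basis B = {∅ × ∅, {p66} × {r}, {p66} × {s}, {p66} × {q, s}, {p66} × {r, s}, {p66, p68} × {r}, {p66, p68} × {s}, {p66} × {q, r, s}, {p66, p67, p68} × {r}, {p66, p67, p68} × {s}, {p66, p68} × {q, s}, {p66, p68} × {r, s}, {p66, p68} × {q, r, s}, {p66, p67, p68} × {q, s}, {p66, p67, p68} × {r, s}, {p66, p67, p68} × {q, r, s}}; |τ_{X×Y}| = 40.

Enumerate products U × V with U ∈ τ_X, V ∈ τ_Y (deduplicated):
  ∅ × ∅ = {} (∅)
  {p66} × {r} = {(p66,r)}
  {p66} × {s} = {(p66,s)}
  {p66} × {q, s} = {(p66,q), (p66,s)}
  {p66} × {r, s} = {(p66,r), (p66,s)}
  {p66, p68} × {r} = {(p66,r), (p68,r)}
  {p66, p68} × {s} = {(p66,s), (p68,s)}
  {p66} × {q, r, s} = {(p66,q), (p66,r), (p66,s)}
  {p66, p67, p68} × {r} = {(p66,r), (p67,r), (p68,r)}
  {p66, p67, p68} × {s} = {(p66,s), (p67,s), (p68,s)}
  {p66, p68} × {q, s} = {(p66,q), (p66,s), (p68,q), (p68,s)}
  {p66, p68} × {r, s} = {(p66,r), (p66,s), (p68,r), (p68,s)}
  {p66, p68} × {q, r, s} = {(p66,q), (p66,r), (p66,s), (p68,q), (p68,r), (p68,s)}
  {p66, p67, p68} × {q, s} = {(p66,q), (p66,s), (p67,q), (p67,s), (p68,q), (p68,s)}
  {p66, p67, p68} × {r, s} = {(p66,r), (p66,s), (p67,r), (p67,s), (p68,r), (p68,s)}
  {p66, p67, p68} × {q, r, s} = {(p66,q), (p66,r), (p66,s), (p67,q), (p67,r), (p67,s), (p68,q), (p68,r), (p68,s)}
These 16 distinct sets form the basis B.
Close under arbitrary unions to get τ_{X×Y}; counting gives |τ_{X×Y}| = 40.


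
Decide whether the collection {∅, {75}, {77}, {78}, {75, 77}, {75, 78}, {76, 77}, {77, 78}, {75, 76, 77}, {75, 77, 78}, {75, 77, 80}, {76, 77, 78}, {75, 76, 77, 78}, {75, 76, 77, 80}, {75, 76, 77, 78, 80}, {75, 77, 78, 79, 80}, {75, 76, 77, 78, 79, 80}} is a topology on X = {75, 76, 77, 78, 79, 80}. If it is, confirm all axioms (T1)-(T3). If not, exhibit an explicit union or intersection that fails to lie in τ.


τ is NOT a topology on X.

Axiom (T1): ∅ ∈ τ? Yes; X ∈ τ? Yes.
Axiom (T2/T3): check pairwise unions and intersections of members of τ.
Counterexample for (T2): {78} ∪ {75, 77, 80} = {75, 77, 78, 80} ∉ τ. Therefore τ is NOT a topology.


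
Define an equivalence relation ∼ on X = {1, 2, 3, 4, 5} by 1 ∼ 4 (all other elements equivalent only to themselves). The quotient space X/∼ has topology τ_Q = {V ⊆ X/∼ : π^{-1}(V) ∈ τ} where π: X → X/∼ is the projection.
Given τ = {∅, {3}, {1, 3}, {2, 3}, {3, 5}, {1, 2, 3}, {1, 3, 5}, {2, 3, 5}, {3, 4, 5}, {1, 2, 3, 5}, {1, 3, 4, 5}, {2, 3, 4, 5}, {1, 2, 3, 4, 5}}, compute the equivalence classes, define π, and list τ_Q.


X/∼ = {[1=4], [2], [3], [5]}; |τ_Q| = 7.

Equivalence classes: [1=4], [2], [3], [5].
Quotient map π: X → X/∼ sends 1 ↦ [1=4], 2 ↦ [2], 3 ↦ [3], 4 ↦ [1=4], 5 ↦ [5].
For each subset V ⊆ X/∼, compute π^{-1}(V) ⊆ X and check whether π^{-1}(V) ∈ τ. V is open in τ_Q iff π^{-1}(V) ∈ τ.
  V = {}: π^{-1}(V) = ∅ ∈ τ ✓.
  V = {[1=4]}: π^{-1}(V) = {1, 4} ∉ τ ✗.
  V = {[2]}: π^{-1}(V) = {2} ∉ τ ✗.
  V = {[1=4], [2]}: π^{-1}(V) = {1, 2, 4} ∉ τ ✗.
  V = {[3]}: π^{-1}(V) = {3} ∈ τ ✓.
  V = {[1=4], [3]}: π^{-1}(V) = {1, 3, 4} ∉ τ ✗.
  V = {[2], [3]}: π^{-1}(V) = {2, 3} ∈ τ ✓.
  V = {[1=4], [2], [3]}: π^{-1}(V) = {1, 2, 3, 4} ∉ τ ✗.
  V = {[5]}: π^{-1}(V) = {5} ∉ τ ✗.
  V = {[1=4], [5]}: π^{-1}(V) = {1, 4, 5} ∉ τ ✗.
  V = {[2], [5]}: π^{-1}(V) = {2, 5} ∉ τ ✗.
  V = {[1=4], [2], [5]}: π^{-1}(V) = {1, 2, 4, 5} ∉ τ ✗.
  V = {[3], [5]}: π^{-1}(V) = {3, 5} ∈ τ ✓.
  V = {[1=4], [3], [5]}: π^{-1}(V) = {1, 3, 4, 5} ∈ τ ✓.
  V = {[2], [3], [5]}: π^{-1}(V) = {2, 3, 5} ∈ τ ✓.
  V = {[1=4], [2], [3], [5]}: π^{-1}(V) = {1, 2, 3, 4, 5} ∈ τ ✓.
Open sets in the quotient: τ_Q = {{}, {[3]}, {[2], [3]}, {[3], [5]}, {[1=4], [3], [5]}, {[2], [3], [5]}, {[1=4], [2], [3], [5]}} (7 elements).


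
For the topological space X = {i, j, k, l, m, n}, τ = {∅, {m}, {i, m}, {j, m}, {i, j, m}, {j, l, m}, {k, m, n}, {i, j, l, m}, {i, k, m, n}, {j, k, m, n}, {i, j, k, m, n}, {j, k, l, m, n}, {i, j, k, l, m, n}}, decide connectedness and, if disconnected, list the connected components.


(X, τ) is connected.

Find clopen sets (U ∈ τ with X ∖ U ∈ τ):
  U = ∅, X ∖ U = {i, j, k, l, m, n} — both open, so U is clopen.
  U = {i, j, k, l, m, n}, X ∖ U = ∅ — both open, so U is clopen.
Only trivial clopens (∅ and X) exist, so (X, τ) is connected.
Compute connected components by grouping points that agree on all clopens:
  component: {i, j, k, l, m, n}


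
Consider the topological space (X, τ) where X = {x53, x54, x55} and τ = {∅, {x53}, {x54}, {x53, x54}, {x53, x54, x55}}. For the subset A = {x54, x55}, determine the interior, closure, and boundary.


int(A) = {x54}, cl(A) = {x54, x55}, ∂A = {x55}.

Closed sets in (X, τ) are complements of opens:
  closed(X, τ) = {∅, {x55}, {x53, x55}, {x54, x55}, {x53, x54, x55}}.
int(A) = ⋃ {U ∈ τ : U ⊆ A}. Opens contained in A: ∅, {x54}.
Taking the union of these: int(A) = {x54}.
cl(A) = ⋂ {C closed : A ⊆ C}. Closed sets containing A: {x54, x55}, {x53, x54, x55}.
Intersecting these: cl(A) = {x54, x55}.
∂A = cl(A) ∖ int(A) = {x54, x55} ∖ {x54} = {x55}.


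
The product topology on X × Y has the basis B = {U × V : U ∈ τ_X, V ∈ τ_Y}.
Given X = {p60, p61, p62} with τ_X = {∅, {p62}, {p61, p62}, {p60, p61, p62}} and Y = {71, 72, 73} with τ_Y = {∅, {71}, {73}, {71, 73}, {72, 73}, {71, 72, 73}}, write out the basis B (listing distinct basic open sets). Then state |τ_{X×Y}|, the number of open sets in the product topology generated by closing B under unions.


Basis B = {∅ × ∅, {p62} × {71}, {p62} × {73}, {p61, p62} × {71}, {p61, p62} × {73}, {p62} × {71, 73}, {p62} × {72, 73}, {p60, p61, p62} × {71}, {p60, p61, p62} × {73}, {p62} × {71, 72, 73}, {p61, p62} × {71, 73}, {p61, p62} × {72, 73}, {p60, p61, p62} × {71, 73}, {p60, p61, p62} × {72, 73}, {p61, p62} × {71, 72, 73}, {p60, p61, p62} × {71, 72, 73}}; |τ_{X×Y}| = 40.

Enumerate products U × V with U ∈ τ_X, V ∈ τ_Y (deduplicated):
  ∅ × ∅ = {} (∅)
  {p62} × {71} = {(p62,71)}
  {p62} × {73} = {(p62,73)}
  {p61, p62} × {71} = {(p61,71), (p62,71)}
  {p61, p62} × {73} = {(p61,73), (p62,73)}
  {p62} × {71, 73} = {(p62,71), (p62,73)}
  {p62} × {72, 73} = {(p62,72), (p62,73)}
  {p60, p61, p62} × {71} = {(p60,71), (p61,71), (p62,71)}
  {p60, p61, p62} × {73} = {(p60,73), (p61,73), (p62,73)}
  {p62} × {71, 72, 73} = {(p62,71), (p62,72), (p62,73)}
  {p61, p62} × {71, 73} = {(p61,71), (p61,73), (p62,71), (p62,73)}
  {p61, p62} × {72, 73} = {(p61,72), (p61,73), (p62,72), (p62,73)}
  {p60, p61, p62} × {71, 73} = {(p60,71), (p60,73), (p61,71), (p61,73), (p62,71), (p62,73)}
  {p60, p61, p62} × {72, 73} = {(p60,72), (p60,73), (p61,72), (p61,73), (p62,72), (p62,73)}
  {p61, p62} × {71, 72, 73} = {(p61,71), (p61,72), (p61,73), (p62,71), (p62,72), (p62,73)}
  {p60, p61, p62} × {71, 72, 73} = {(p60,71), (p60,72), (p60,73), (p61,71), (p61,72), (p61,73), (p62,71), (p62,72), (p62,73)}
These 16 distinct sets form the basis B.
Close under arbitrary unions to get τ_{X×Y}; counting gives |τ_{X×Y}| = 40.


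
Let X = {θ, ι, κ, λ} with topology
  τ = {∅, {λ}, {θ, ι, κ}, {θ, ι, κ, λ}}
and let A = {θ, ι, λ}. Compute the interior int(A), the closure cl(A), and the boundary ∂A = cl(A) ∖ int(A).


int(A) = {λ}, cl(A) = {θ, ι, κ, λ}, ∂A = {θ, ι, κ}.

Closed sets in (X, τ) are complements of opens:
  closed(X, τ) = {∅, {λ}, {θ, ι, κ}, {θ, ι, κ, λ}}.
int(A) = ⋃ {U ∈ τ : U ⊆ A}. Opens contained in A: ∅, {λ}.
Taking the union of these: int(A) = {λ}.
cl(A) = ⋂ {C closed : A ⊆ C}. Closed sets containing A: {θ, ι, κ, λ}.
Intersecting these: cl(A) = {θ, ι, κ, λ}.
∂A = cl(A) ∖ int(A) = {θ, ι, κ, λ} ∖ {λ} = {θ, ι, κ}.


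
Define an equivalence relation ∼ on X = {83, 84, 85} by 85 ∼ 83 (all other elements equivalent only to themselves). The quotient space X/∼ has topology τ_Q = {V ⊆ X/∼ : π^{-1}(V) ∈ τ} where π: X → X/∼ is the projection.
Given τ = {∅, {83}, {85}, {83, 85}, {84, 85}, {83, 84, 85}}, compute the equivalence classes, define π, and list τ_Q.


X/∼ = {[83=85], [84]}; |τ_Q| = 3.

Equivalence classes: [83=85], [84].
Quotient map π: X → X/∼ sends 83 ↦ [83=85], 84 ↦ [84], 85 ↦ [83=85].
For each subset V ⊆ X/∼, compute π^{-1}(V) ⊆ X and check whether π^{-1}(V) ∈ τ. V is open in τ_Q iff π^{-1}(V) ∈ τ.
  V = {}: π^{-1}(V) = ∅ ∈ τ ✓.
  V = {[83=85]}: π^{-1}(V) = {83, 85} ∈ τ ✓.
  V = {[84]}: π^{-1}(V) = {84} ∉ τ ✗.
  V = {[83=85], [84]}: π^{-1}(V) = {83, 84, 85} ∈ τ ✓.
Open sets in the quotient: τ_Q = {{}, {[83=85]}, {[83=85], [84]}} (3 elements).


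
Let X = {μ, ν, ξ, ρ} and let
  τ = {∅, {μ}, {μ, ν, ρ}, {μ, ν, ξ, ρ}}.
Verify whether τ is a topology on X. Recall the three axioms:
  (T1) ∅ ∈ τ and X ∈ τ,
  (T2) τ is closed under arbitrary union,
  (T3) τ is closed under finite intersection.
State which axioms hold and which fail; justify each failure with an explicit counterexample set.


τ IS a topology on X.

Axiom (T1): ∅ ∈ τ? Yes; X ∈ τ? Yes.
Axiom (T2/T3): check pairwise unions and intersections of members of τ.
All pairwise intersections and unions checked — each lies in τ. Therefore τ satisfies (T1), (T2), (T3): it IS a topology on X.


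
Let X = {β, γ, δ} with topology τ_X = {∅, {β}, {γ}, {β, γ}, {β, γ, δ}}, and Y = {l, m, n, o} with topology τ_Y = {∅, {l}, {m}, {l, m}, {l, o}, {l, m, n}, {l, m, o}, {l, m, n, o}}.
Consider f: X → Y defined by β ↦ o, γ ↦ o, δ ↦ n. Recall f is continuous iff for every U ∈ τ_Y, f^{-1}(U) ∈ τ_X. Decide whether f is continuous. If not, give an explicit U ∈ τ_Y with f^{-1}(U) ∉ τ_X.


f is NOT continuous.

Compute f^{-1}(U) for each U ∈ τ_Y:
  U = ∅: f^{-1}(U) = ∅ ∈ τ_X ✓.
  U = {l}: f^{-1}(U) = ∅ ∈ τ_X ✓.
  U = {m}: f^{-1}(U) = ∅ ∈ τ_X ✓.
  U = {l, m}: f^{-1}(U) = ∅ ∈ τ_X ✓.
  U = {l, o}: f^{-1}(U) = {β, γ} ∈ τ_X ✓.
  U = {l, m, n}: f^{-1}(U) = {δ} ∉ τ_X ✗.
  U = {l, m, o}: f^{-1}(U) = {β, γ} ∈ τ_X ✓.
  U = {l, m, n, o}: f^{-1}(U) = {β, γ, δ} ∈ τ_X ✓.
Found U = {l, m, n} with f^{-1}(U) = {δ} not in τ_X. Therefore f is NOT continuous.


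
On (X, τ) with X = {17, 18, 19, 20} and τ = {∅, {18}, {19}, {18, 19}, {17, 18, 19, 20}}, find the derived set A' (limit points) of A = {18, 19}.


A' = {17, 20}

For each x ∈ X, list the open sets U ∈ τ with x ∈ U, then check whether U ∩ (A ∖ {x}) ≠ ∅ for every such U.
  x = 17: opens ∋ x are {17, 18, 19, 20}; each meets A ∖ {17}, so x IS a limit point.
  x = 18: open {18} ∋ x has {18} ∩ (A ∖ {18}) = ∅, so x is NOT a limit point.
  x = 19: open {19} ∋ x has {19} ∩ (A ∖ {19}) = ∅, so x is NOT a limit point.
  x = 20: opens ∋ x are {17, 18, 19, 20}; each meets A ∖ {20}, so x IS a limit point.
Collecting: A' = {17, 20}.


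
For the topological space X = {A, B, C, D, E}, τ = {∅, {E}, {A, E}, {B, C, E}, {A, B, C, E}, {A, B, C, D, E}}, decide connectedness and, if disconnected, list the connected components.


(X, τ) is connected.

Find clopen sets (U ∈ τ with X ∖ U ∈ τ):
  U = ∅, X ∖ U = {A, B, C, D, E} — both open, so U is clopen.
  U = {A, B, C, D, E}, X ∖ U = ∅ — both open, so U is clopen.
Only trivial clopens (∅ and X) exist, so (X, τ) is connected.
Compute connected components by grouping points that agree on all clopens:
  component: {A, B, C, D, E}


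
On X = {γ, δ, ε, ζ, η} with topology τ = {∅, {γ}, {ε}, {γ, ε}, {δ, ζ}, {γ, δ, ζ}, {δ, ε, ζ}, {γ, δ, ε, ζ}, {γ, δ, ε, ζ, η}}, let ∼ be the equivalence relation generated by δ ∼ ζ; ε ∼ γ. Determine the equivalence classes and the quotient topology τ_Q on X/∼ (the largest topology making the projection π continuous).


X/∼ = {[γ=ε], [δ=ζ], [η]}; |τ_Q| = 5.

Equivalence classes: [γ=ε], [δ=ζ], [η].
Quotient map π: X → X/∼ sends γ ↦ [γ=ε], δ ↦ [δ=ζ], ε ↦ [γ=ε], ζ ↦ [δ=ζ], η ↦ [η].
For each subset V ⊆ X/∼, compute π^{-1}(V) ⊆ X and check whether π^{-1}(V) ∈ τ. V is open in τ_Q iff π^{-1}(V) ∈ τ.
  V = {}: π^{-1}(V) = ∅ ∈ τ ✓.
  V = {[γ=ε]}: π^{-1}(V) = {γ, ε} ∈ τ ✓.
  V = {[δ=ζ]}: π^{-1}(V) = {δ, ζ} ∈ τ ✓.
  V = {[γ=ε], [δ=ζ]}: π^{-1}(V) = {γ, δ, ε, ζ} ∈ τ ✓.
  V = {[η]}: π^{-1}(V) = {η} ∉ τ ✗.
  V = {[γ=ε], [η]}: π^{-1}(V) = {γ, ε, η} ∉ τ ✗.
  V = {[δ=ζ], [η]}: π^{-1}(V) = {δ, ζ, η} ∉ τ ✗.
  V = {[γ=ε], [δ=ζ], [η]}: π^{-1}(V) = {γ, δ, ε, ζ, η} ∈ τ ✓.
Open sets in the quotient: τ_Q = {{}, {[γ=ε]}, {[δ=ζ]}, {[γ=ε], [δ=ζ]}, {[γ=ε], [δ=ζ], [η]}} (5 elements).


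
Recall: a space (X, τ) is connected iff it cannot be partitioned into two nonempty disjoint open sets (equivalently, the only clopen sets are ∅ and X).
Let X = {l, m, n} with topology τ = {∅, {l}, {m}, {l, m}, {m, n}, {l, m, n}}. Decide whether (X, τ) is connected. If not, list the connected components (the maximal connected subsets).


(X, τ) is disconnected; components = [{l}, {m, n}].

Find clopen sets (U ∈ τ with X ∖ U ∈ τ):
  U = ∅, X ∖ U = {l, m, n} — both open, so U is clopen.
  U = {l}, X ∖ U = {m, n} — both open, so U is clopen.
  U = {m, n}, X ∖ U = {l} — both open, so U is clopen.
  U = {l, m, n}, X ∖ U = ∅ — both open, so U is clopen.
Nontrivial clopen(s) exist: e.g. {l}. So (X, τ) is disconnected.
Compute connected components by grouping points that agree on all clopens:
  component: {l}
  component: {m, n}


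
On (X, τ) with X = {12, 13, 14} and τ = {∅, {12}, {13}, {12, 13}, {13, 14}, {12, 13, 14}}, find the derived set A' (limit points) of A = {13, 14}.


A' = {14}

For each x ∈ X, list the open sets U ∈ τ with x ∈ U, then check whether U ∩ (A ∖ {x}) ≠ ∅ for every such U.
  x = 12: open {12} ∋ x has {12} ∩ (A ∖ {12}) = ∅, so x is NOT a limit point.
  x = 13: open {13} ∋ x has {13} ∩ (A ∖ {13}) = ∅, so x is NOT a limit point.
  x = 14: opens ∋ x are {13, 14}, {12, 13, 14}; each meets A ∖ {14}, so x IS a limit point.
Collecting: A' = {14}.


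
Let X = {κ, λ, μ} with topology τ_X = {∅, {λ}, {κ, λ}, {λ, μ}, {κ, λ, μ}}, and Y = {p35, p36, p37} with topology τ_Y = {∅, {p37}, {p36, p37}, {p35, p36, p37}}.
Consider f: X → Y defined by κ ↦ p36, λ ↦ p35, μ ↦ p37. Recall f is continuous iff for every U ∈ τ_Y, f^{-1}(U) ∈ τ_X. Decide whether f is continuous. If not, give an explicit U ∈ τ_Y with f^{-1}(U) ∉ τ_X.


f is NOT continuous.

Compute f^{-1}(U) for each U ∈ τ_Y:
  U = ∅: f^{-1}(U) = ∅ ∈ τ_X ✓.
  U = {p37}: f^{-1}(U) = {μ} ∉ τ_X ✗.
  U = {p36, p37}: f^{-1}(U) = {κ, μ} ∉ τ_X ✗.
  U = {p35, p36, p37}: f^{-1}(U) = {κ, λ, μ} ∈ τ_X ✓.
Found U = {p37} with f^{-1}(U) = {μ} not in τ_X. Therefore f is NOT continuous.


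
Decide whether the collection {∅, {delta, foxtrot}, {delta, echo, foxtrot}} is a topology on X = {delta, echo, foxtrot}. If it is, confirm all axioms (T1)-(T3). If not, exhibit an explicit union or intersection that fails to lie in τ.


τ IS a topology on X.

Axiom (T1): ∅ ∈ τ? Yes; X ∈ τ? Yes.
Axiom (T2/T3): check pairwise unions and intersections of members of τ.
All pairwise intersections and unions checked — each lies in τ. Therefore τ satisfies (T1), (T2), (T3): it IS a topology on X.


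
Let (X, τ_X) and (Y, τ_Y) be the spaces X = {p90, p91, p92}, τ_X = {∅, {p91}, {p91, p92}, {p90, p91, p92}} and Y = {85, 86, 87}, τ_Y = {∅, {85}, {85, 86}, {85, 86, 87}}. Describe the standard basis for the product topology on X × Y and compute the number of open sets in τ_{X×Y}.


Basis B = {∅ × ∅, {p91} × {85}, {p91} × {85, 86}, {p91, p92} × {85}, {p90, p91, p92} × {85}, {p91} × {85, 86, 87}, {p91, p92} × {85, 86}, {p90, p91, p92} × {85, 86}, {p91, p92} × {85, 86, 87}, {p90, p91, p92} × {85, 86, 87}}; |τ_{X×Y}| = 20.

Enumerate products U × V with U ∈ τ_X, V ∈ τ_Y (deduplicated):
  ∅ × ∅ = {} (∅)
  {p91} × {85} = {(p91,85)}
  {p91} × {85, 86} = {(p91,85), (p91,86)}
  {p91, p92} × {85} = {(p91,85), (p92,85)}
  {p90, p91, p92} × {85} = {(p90,85), (p91,85), (p92,85)}
  {p91} × {85, 86, 87} = {(p91,85), (p91,86), (p91,87)}
  {p91, p92} × {85, 86} = {(p91,85), (p91,86), (p92,85), (p92,86)}
  {p90, p91, p92} × {85, 86} = {(p90,85), (p90,86), (p91,85), (p91,86), (p92,85), (p92,86)}
  {p91, p92} × {85, 86, 87} = {(p91,85), (p91,86), (p91,87), (p92,85), (p92,86), (p92,87)}
  {p90, p91, p92} × {85, 86, 87} = {(p90,85), (p90,86), (p90,87), (p91,85), (p91,86), (p91,87), (p92,85), (p92,86), (p92,87)}
These 10 distinct sets form the basis B.
Close under arbitrary unions to get τ_{X×Y}; counting gives |τ_{X×Y}| = 20.


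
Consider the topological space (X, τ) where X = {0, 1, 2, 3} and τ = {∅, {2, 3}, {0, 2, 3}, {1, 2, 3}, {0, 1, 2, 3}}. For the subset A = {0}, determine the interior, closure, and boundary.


int(A) = ∅, cl(A) = {0}, ∂A = {0}.

Closed sets in (X, τ) are complements of opens:
  closed(X, τ) = {∅, {0}, {1}, {0, 1}, {0, 1, 2, 3}}.
int(A) = ⋃ {U ∈ τ : U ⊆ A}. Opens contained in A: ∅.
Taking the union of these: int(A) = ∅.
cl(A) = ⋂ {C closed : A ⊆ C}. Closed sets containing A: {0}, {0, 1}, {0, 1, 2, 3}.
Intersecting these: cl(A) = {0}.
∂A = cl(A) ∖ int(A) = {0} ∖ ∅ = {0}.


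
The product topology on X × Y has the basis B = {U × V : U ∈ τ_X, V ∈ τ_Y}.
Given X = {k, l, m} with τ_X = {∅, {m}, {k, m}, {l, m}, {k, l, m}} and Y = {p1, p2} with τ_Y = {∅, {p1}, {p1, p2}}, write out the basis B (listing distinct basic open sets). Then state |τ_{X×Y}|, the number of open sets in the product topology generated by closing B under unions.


Basis B = {∅ × ∅, {m} × {p1}, {k, m} × {p1}, {l, m} × {p1}, {m} × {p1, p2}, {k, l, m} × {p1}, {k, m} × {p1, p2}, {l, m} × {p1, p2}, {k, l, m} × {p1, p2}}; |τ_{X×Y}| = 14.

Enumerate products U × V with U ∈ τ_X, V ∈ τ_Y (deduplicated):
  ∅ × ∅ = {} (∅)
  {m} × {p1} = {(m,p1)}
  {k, m} × {p1} = {(k,p1), (m,p1)}
  {l, m} × {p1} = {(l,p1), (m,p1)}
  {m} × {p1, p2} = {(m,p1), (m,p2)}
  {k, l, m} × {p1} = {(k,p1), (l,p1), (m,p1)}
  {k, m} × {p1, p2} = {(k,p1), (k,p2), (m,p1), (m,p2)}
  {l, m} × {p1, p2} = {(l,p1), (l,p2), (m,p1), (m,p2)}
  {k, l, m} × {p1, p2} = {(k,p1), (k,p2), (l,p1), (l,p2), (m,p1), (m,p2)}
These 9 distinct sets form the basis B.
Close under arbitrary unions to get τ_{X×Y}; counting gives |τ_{X×Y}| = 14.


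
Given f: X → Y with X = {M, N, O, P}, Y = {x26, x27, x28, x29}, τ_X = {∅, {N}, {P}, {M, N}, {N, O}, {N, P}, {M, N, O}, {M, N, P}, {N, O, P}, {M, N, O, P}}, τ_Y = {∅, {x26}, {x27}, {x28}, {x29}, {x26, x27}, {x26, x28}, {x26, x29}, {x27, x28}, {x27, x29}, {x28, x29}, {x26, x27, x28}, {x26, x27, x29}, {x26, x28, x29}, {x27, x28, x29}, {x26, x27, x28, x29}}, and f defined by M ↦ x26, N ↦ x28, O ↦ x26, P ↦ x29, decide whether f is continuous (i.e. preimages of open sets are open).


f is NOT continuous.

Compute f^{-1}(U) for each U ∈ τ_Y:
  U = ∅: f^{-1}(U) = ∅ ∈ τ_X ✓.
  U = {x26}: f^{-1}(U) = {M, O} ∉ τ_X ✗.
  U = {x27}: f^{-1}(U) = ∅ ∈ τ_X ✓.
  U = {x28}: f^{-1}(U) = {N} ∈ τ_X ✓.
  U = {x29}: f^{-1}(U) = {P} ∈ τ_X ✓.
  U = {x26, x27}: f^{-1}(U) = {M, O} ∉ τ_X ✗.
  U = {x26, x28}: f^{-1}(U) = {M, N, O} ∈ τ_X ✓.
  U = {x26, x29}: f^{-1}(U) = {M, O, P} ∉ τ_X ✗.
  U = {x27, x28}: f^{-1}(U) = {N} ∈ τ_X ✓.
  U = {x27, x29}: f^{-1}(U) = {P} ∈ τ_X ✓.
  U = {x28, x29}: f^{-1}(U) = {N, P} ∈ τ_X ✓.
  U = {x26, x27, x28}: f^{-1}(U) = {M, N, O} ∈ τ_X ✓.
  U = {x26, x27, x29}: f^{-1}(U) = {M, O, P} ∉ τ_X ✗.
  U = {x26, x28, x29}: f^{-1}(U) = {M, N, O, P} ∈ τ_X ✓.
  U = {x27, x28, x29}: f^{-1}(U) = {N, P} ∈ τ_X ✓.
  U = {x26, x27, x28, x29}: f^{-1}(U) = {M, N, O, P} ∈ τ_X ✓.
Found U = {x26} with f^{-1}(U) = {M, O} not in τ_X. Therefore f is NOT continuous.


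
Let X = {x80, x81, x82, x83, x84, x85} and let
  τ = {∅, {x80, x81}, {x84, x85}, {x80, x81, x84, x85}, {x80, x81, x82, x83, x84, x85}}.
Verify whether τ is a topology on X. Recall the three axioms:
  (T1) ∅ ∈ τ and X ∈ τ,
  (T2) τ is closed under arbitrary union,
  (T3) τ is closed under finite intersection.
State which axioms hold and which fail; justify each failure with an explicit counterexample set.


τ IS a topology on X.

Axiom (T1): ∅ ∈ τ? Yes; X ∈ τ? Yes.
Axiom (T2/T3): check pairwise unions and intersections of members of τ.
All pairwise intersections and unions checked — each lies in τ. Therefore τ satisfies (T1), (T2), (T3): it IS a topology on X.


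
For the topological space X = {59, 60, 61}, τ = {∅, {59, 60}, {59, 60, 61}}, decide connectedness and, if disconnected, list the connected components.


(X, τ) is connected.

Find clopen sets (U ∈ τ with X ∖ U ∈ τ):
  U = ∅, X ∖ U = {59, 60, 61} — both open, so U is clopen.
  U = {59, 60, 61}, X ∖ U = ∅ — both open, so U is clopen.
Only trivial clopens (∅ and X) exist, so (X, τ) is connected.
Compute connected components by grouping points that agree on all clopens:
  component: {59, 60, 61}


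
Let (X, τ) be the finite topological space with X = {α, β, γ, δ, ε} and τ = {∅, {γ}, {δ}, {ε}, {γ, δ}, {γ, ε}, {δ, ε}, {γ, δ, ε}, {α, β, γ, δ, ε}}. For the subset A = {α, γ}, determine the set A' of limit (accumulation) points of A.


A' = {α, β}

For each x ∈ X, list the open sets U ∈ τ with x ∈ U, then check whether U ∩ (A ∖ {x}) ≠ ∅ for every such U.
  x = α: opens ∋ x are {α, β, γ, δ, ε}; each meets A ∖ {α}, so x IS a limit point.
  x = β: opens ∋ x are {α, β, γ, δ, ε}; each meets A ∖ {β}, so x IS a limit point.
  x = γ: open {γ} ∋ x has {γ} ∩ (A ∖ {γ}) = ∅, so x is NOT a limit point.
  x = δ: open {δ} ∋ x has {δ} ∩ (A ∖ {δ}) = ∅, so x is NOT a limit point.
  x = ε: open {ε} ∋ x has {ε} ∩ (A ∖ {ε}) = ∅, so x is NOT a limit point.
Collecting: A' = {α, β}.


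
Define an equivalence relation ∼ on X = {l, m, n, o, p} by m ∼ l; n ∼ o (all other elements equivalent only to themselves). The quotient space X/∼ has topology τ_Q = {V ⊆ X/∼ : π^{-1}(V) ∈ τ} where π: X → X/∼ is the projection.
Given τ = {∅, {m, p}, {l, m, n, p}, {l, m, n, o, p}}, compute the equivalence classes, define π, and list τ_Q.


X/∼ = {[l=m], [n=o], [p]}; |τ_Q| = 2.

Equivalence classes: [l=m], [n=o], [p].
Quotient map π: X → X/∼ sends l ↦ [l=m], m ↦ [l=m], n ↦ [n=o], o ↦ [n=o], p ↦ [p].
For each subset V ⊆ X/∼, compute π^{-1}(V) ⊆ X and check whether π^{-1}(V) ∈ τ. V is open in τ_Q iff π^{-1}(V) ∈ τ.
  V = {}: π^{-1}(V) = ∅ ∈ τ ✓.
  V = {[l=m]}: π^{-1}(V) = {l, m} ∉ τ ✗.
  V = {[n=o]}: π^{-1}(V) = {n, o} ∉ τ ✗.
  V = {[l=m], [n=o]}: π^{-1}(V) = {l, m, n, o} ∉ τ ✗.
  V = {[p]}: π^{-1}(V) = {p} ∉ τ ✗.
  V = {[l=m], [p]}: π^{-1}(V) = {l, m, p} ∉ τ ✗.
  V = {[n=o], [p]}: π^{-1}(V) = {n, o, p} ∉ τ ✗.
  V = {[l=m], [n=o], [p]}: π^{-1}(V) = {l, m, n, o, p} ∈ τ ✓.
Open sets in the quotient: τ_Q = {{}, {[l=m], [n=o], [p]}} (2 elements).


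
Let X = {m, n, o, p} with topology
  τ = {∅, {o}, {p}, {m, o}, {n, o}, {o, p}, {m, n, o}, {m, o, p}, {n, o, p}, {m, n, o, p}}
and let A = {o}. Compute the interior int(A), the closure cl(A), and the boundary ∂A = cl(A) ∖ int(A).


int(A) = {o}, cl(A) = {m, n, o}, ∂A = {m, n}.

Closed sets in (X, τ) are complements of opens:
  closed(X, τ) = {∅, {m}, {n}, {p}, {m, n}, {m, p}, {n, p}, {m, n, o}, {m, n, p}, {m, n, o, p}}.
int(A) = ⋃ {U ∈ τ : U ⊆ A}. Opens contained in A: ∅, {o}.
Taking the union of these: int(A) = {o}.
cl(A) = ⋂ {C closed : A ⊆ C}. Closed sets containing A: {m, n, o}, {m, n, o, p}.
Intersecting these: cl(A) = {m, n, o}.
∂A = cl(A) ∖ int(A) = {m, n, o} ∖ {o} = {m, n}.


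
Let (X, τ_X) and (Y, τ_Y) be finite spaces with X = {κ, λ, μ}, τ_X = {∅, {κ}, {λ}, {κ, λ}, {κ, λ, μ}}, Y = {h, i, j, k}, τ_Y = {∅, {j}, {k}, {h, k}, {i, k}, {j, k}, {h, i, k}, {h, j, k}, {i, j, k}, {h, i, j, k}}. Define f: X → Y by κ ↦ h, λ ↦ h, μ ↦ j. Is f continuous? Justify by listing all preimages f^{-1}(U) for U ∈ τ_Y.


f is NOT continuous.

Compute f^{-1}(U) for each U ∈ τ_Y:
  U = ∅: f^{-1}(U) = ∅ ∈ τ_X ✓.
  U = {j}: f^{-1}(U) = {μ} ∉ τ_X ✗.
  U = {k}: f^{-1}(U) = ∅ ∈ τ_X ✓.
  U = {h, k}: f^{-1}(U) = {κ, λ} ∈ τ_X ✓.
  U = {i, k}: f^{-1}(U) = ∅ ∈ τ_X ✓.
  U = {j, k}: f^{-1}(U) = {μ} ∉ τ_X ✗.
  U = {h, i, k}: f^{-1}(U) = {κ, λ} ∈ τ_X ✓.
  U = {h, j, k}: f^{-1}(U) = {κ, λ, μ} ∈ τ_X ✓.
  U = {i, j, k}: f^{-1}(U) = {μ} ∉ τ_X ✗.
  U = {h, i, j, k}: f^{-1}(U) = {κ, λ, μ} ∈ τ_X ✓.
Found U = {j} with f^{-1}(U) = {μ} not in τ_X. Therefore f is NOT continuous.


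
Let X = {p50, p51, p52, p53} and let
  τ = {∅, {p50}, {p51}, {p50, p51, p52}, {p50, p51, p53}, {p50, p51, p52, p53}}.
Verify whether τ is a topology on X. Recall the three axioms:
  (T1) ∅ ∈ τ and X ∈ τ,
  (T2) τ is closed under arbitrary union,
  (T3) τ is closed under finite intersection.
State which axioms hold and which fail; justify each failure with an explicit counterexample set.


τ is NOT a topology on X.

Axiom (T1): ∅ ∈ τ? Yes; X ∈ τ? Yes.
Axiom (T2/T3): check pairwise unions and intersections of members of τ.
Counterexample for (T2): {p50} ∪ {p51} = {p50, p51} ∉ τ. Therefore τ is NOT a topology.


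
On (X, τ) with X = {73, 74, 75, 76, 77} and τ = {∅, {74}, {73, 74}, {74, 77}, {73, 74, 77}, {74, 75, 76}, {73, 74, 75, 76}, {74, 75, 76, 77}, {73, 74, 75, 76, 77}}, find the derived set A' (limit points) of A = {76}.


A' = {75}

For each x ∈ X, list the open sets U ∈ τ with x ∈ U, then check whether U ∩ (A ∖ {x}) ≠ ∅ for every such U.
  x = 73: open {73, 74} ∋ x has {73, 74} ∩ (A ∖ {73}) = ∅, so x is NOT a limit point.
  x = 74: open {74} ∋ x has {74} ∩ (A ∖ {74}) = ∅, so x is NOT a limit point.
  x = 75: opens ∋ x are {74, 75, 76}, {73, 74, 75, 76}, {74, 75, 76, 77}, {73, 74, 75, 76, 77}; each meets A ∖ {75}, so x IS a limit point.
  x = 76: open {74, 75, 76} ∋ x has {74, 75, 76} ∩ (A ∖ {76}) = ∅, so x is NOT a limit point.
  x = 77: open {74, 77} ∋ x has {74, 77} ∩ (A ∖ {77}) = ∅, so x is NOT a limit point.
Collecting: A' = {75}.


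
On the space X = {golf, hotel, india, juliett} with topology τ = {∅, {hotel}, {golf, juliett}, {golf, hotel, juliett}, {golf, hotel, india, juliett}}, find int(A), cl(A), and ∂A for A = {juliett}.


int(A) = ∅, cl(A) = {golf, india, juliett}, ∂A = {golf, india, juliett}.

Closed sets in (X, τ) are complements of opens:
  closed(X, τ) = {∅, {india}, {hotel, india}, {golf, india, juliett}, {golf, hotel, india, juliett}}.
int(A) = ⋃ {U ∈ τ : U ⊆ A}. Opens contained in A: ∅.
Taking the union of these: int(A) = ∅.
cl(A) = ⋂ {C closed : A ⊆ C}. Closed sets containing A: {golf, india, juliett}, {golf, hotel, india, juliett}.
Intersecting these: cl(A) = {golf, india, juliett}.
∂A = cl(A) ∖ int(A) = {golf, india, juliett} ∖ ∅ = {golf, india, juliett}.


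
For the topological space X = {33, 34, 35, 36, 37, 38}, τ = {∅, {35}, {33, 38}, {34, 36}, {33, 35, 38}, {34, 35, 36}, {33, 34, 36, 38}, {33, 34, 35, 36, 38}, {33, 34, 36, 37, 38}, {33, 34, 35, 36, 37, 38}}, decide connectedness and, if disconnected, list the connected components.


(X, τ) is disconnected; components = [{35}, {33, 34, 36, 37, 38}].

Find clopen sets (U ∈ τ with X ∖ U ∈ τ):
  U = ∅, X ∖ U = {33, 34, 35, 36, 37, 38} — both open, so U is clopen.
  U = {35}, X ∖ U = {33, 34, 36, 37, 38} — both open, so U is clopen.
  U = {33, 34, 36, 37, 38}, X ∖ U = {35} — both open, so U is clopen.
  U = {33, 34, 35, 36, 37, 38}, X ∖ U = ∅ — both open, so U is clopen.
Nontrivial clopen(s) exist: e.g. {33, 34, 36, 37, 38}. So (X, τ) is disconnected.
Compute connected components by grouping points that agree on all clopens:
  component: {35}
  component: {33, 34, 36, 37, 38}


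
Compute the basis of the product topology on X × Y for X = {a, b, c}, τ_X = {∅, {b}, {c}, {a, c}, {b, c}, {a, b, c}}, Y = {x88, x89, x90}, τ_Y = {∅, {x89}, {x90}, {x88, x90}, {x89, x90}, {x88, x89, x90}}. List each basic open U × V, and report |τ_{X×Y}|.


Basis B = {∅ × ∅, {b} × {x89}, {b} × {x90}, {c} × {x89}, {c} × {x90}, {a, c} × {x89}, {a, c} × {x90}, {b} × {x88, x90}, {b} × {x89, x90}, {b, c} × {x89}, {b, c} × {x90}, {c} × {x88, x90}, {c} × {x89, x90}, {a, b, c} × {x89}, {a, b, c} × {x90}, {b} × {x88, x89, x90}, {c} × {x88, x89, x90}, {a, c} × {x88, x90}, {a, c} × {x89, x90}, {b, c} × {x88, x90}, {b, c} × {x89, x90}, {a, c} × {x88, x89, x90}, {a, b, c} × {x88, x90}, {a, b, c} × {x89, x90}, {b, c} × {x88, x89, x90}, {a, b, c} × {x88, x89, x90}}; |τ_{X×Y}| = 108.

Enumerate products U × V with U ∈ τ_X, V ∈ τ_Y (deduplicated):
  ∅ × ∅ = {} (∅)
  {b} × {x89} = {(b,x89)}
  {b} × {x90} = {(b,x90)}
  {c} × {x89} = {(c,x89)}
  {c} × {x90} = {(c,x90)}
  {a, c} × {x89} = {(a,x89), (c,x89)}
  {a, c} × {x90} = {(a,x90), (c,x90)}
  {b} × {x88, x90} = {(b,x88), (b,x90)}
  {b} × {x89, x90} = {(b,x89), (b,x90)}
  {b, c} × {x89} = {(b,x89), (c,x89)}
  {b, c} × {x90} = {(b,x90), (c,x90)}
  {c} × {x88, x90} = {(c,x88), (c,x90)}
  {c} × {x89, x90} = {(c,x89), (c,x90)}
  {a, b, c} × {x89} = {(a,x89), (b,x89), (c,x89)}
  {a, b, c} × {x90} = {(a,x90), (b,x90), (c,x90)}
  {b} × {x88, x89, x90} = {(b,x88), (b,x89), (b,x90)}
  {c} × {x88, x89, x90} = {(c,x88), (c,x89), (c,x90)}
  {a, c} × {x88, x90} = {(a,x88), (a,x90), (c,x88), (c,x90)}
  {a, c} × {x89, x90} = {(a,x89), (a,x90), (c,x89), (c,x90)}
  {b, c} × {x88, x90} = {(b,x88), (b,x90), (c,x88), (c,x90)}
  {b, c} × {x89, x90} = {(b,x89), (b,x90), (c,x89), (c,x90)}
  {a, c} × {x88, x89, x90} = {(a,x88), (a,x89), (a,x90), (c,x88), (c,x89), (c,x90)}
  {a, b, c} × {x88, x90} = {(a,x88), (a,x90), (b,x88), (b,x90), (c,x88), (c,x90)}
  {a, b, c} × {x89, x90} = {(a,x89), (a,x90), (b,x89), (b,x90), (c,x89), (c,x90)}
  {b, c} × {x88, x89, x90} = {(b,x88), (b,x89), (b,x90), (c,x88), (c,x89), (c,x90)}
  {a, b, c} × {x88, x89, x90} = {(a,x88), (a,x89), (a,x90), (b,x88), (b,x89), (b,x90), (c,x88), (c,x89), (c,x90)}
These 26 distinct sets form the basis B.
Close under arbitrary unions to get τ_{X×Y}; counting gives |τ_{X×Y}| = 108.


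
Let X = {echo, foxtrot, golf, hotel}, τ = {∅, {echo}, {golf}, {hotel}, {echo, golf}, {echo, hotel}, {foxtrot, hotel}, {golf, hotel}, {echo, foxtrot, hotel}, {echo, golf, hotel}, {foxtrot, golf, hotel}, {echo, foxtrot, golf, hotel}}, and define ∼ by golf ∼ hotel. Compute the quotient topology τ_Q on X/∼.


X/∼ = {[echo], [foxtrot], [golf=hotel]}; |τ_Q| = 6.

Equivalence classes: [echo], [foxtrot], [golf=hotel].
Quotient map π: X → X/∼ sends echo ↦ [echo], foxtrot ↦ [foxtrot], golf ↦ [golf=hotel], hotel ↦ [golf=hotel].
For each subset V ⊆ X/∼, compute π^{-1}(V) ⊆ X and check whether π^{-1}(V) ∈ τ. V is open in τ_Q iff π^{-1}(V) ∈ τ.
  V = {}: π^{-1}(V) = ∅ ∈ τ ✓.
  V = {[echo]}: π^{-1}(V) = {echo} ∈ τ ✓.
  V = {[foxtrot]}: π^{-1}(V) = {foxtrot} ∉ τ ✗.
  V = {[echo], [foxtrot]}: π^{-1}(V) = {echo, foxtrot} ∉ τ ✗.
  V = {[golf=hotel]}: π^{-1}(V) = {golf, hotel} ∈ τ ✓.
  V = {[echo], [golf=hotel]}: π^{-1}(V) = {echo, golf, hotel} ∈ τ ✓.
  V = {[foxtrot], [golf=hotel]}: π^{-1}(V) = {foxtrot, golf, hotel} ∈ τ ✓.
  V = {[echo], [foxtrot], [golf=hotel]}: π^{-1}(V) = {echo, foxtrot, golf, hotel} ∈ τ ✓.
Open sets in the quotient: τ_Q = {{}, {[echo]}, {[golf=hotel]}, {[echo], [golf=hotel]}, {[foxtrot], [golf=hotel]}, {[echo], [foxtrot], [golf=hotel]}} (6 elements).


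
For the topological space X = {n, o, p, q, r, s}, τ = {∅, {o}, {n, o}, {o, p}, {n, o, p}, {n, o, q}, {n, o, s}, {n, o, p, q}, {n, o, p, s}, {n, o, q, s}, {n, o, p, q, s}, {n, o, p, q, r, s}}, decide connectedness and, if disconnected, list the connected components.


(X, τ) is connected.

Find clopen sets (U ∈ τ with X ∖ U ∈ τ):
  U = ∅, X ∖ U = {n, o, p, q, r, s} — both open, so U is clopen.
  U = {n, o, p, q, r, s}, X ∖ U = ∅ — both open, so U is clopen.
Only trivial clopens (∅ and X) exist, so (X, τ) is connected.
Compute connected components by grouping points that agree on all clopens:
  component: {n, o, p, q, r, s}


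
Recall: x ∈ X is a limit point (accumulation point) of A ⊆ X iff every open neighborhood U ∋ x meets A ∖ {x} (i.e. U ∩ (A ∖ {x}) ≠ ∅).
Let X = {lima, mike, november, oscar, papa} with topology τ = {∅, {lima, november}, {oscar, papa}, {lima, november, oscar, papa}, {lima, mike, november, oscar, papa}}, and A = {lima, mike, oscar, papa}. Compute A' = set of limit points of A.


A' = {mike, november, oscar, papa}

For each x ∈ X, list the open sets U ∈ τ with x ∈ U, then check whether U ∩ (A ∖ {x}) ≠ ∅ for every such U.
  x = lima: open {lima, november} ∋ x has {lima, november} ∩ (A ∖ {lima}) = ∅, so x is NOT a limit point.
  x = mike: opens ∋ x are {lima, mike, november, oscar, papa}; each meets A ∖ {mike}, so x IS a limit point.
  x = november: opens ∋ x are {lima, november}, {lima, november, oscar, papa}, {lima, mike, november, oscar, papa}; each meets A ∖ {november}, so x IS a limit point.
  x = oscar: opens ∋ x are {oscar, papa}, {lima, november, oscar, papa}, {lima, mike, november, oscar, papa}; each meets A ∖ {oscar}, so x IS a limit point.
  x = papa: opens ∋ x are {oscar, papa}, {lima, november, oscar, papa}, {lima, mike, november, oscar, papa}; each meets A ∖ {papa}, so x IS a limit point.
Collecting: A' = {mike, november, oscar, papa}.


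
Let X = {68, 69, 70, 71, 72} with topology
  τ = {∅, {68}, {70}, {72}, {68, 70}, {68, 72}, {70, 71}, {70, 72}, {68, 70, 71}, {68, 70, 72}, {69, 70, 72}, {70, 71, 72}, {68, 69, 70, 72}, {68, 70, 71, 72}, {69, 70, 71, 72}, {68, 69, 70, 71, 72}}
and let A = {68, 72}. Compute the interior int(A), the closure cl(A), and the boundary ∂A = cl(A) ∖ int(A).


int(A) = {68, 72}, cl(A) = {68, 69, 72}, ∂A = {69}.

Closed sets in (X, τ) are complements of opens:
  closed(X, τ) = {∅, {68}, {69}, {71}, {68, 69}, {68, 71}, {69, 71}, {69, 72}, {68, 69, 71}, {68, 69, 72}, {69, 70, 71}, {69, 71, 72}, {68, 69, 70, 71}, {68, 69, 71, 72}, {69, 70, 71, 72}, {68, 69, 70, 71, 72}}.
int(A) = ⋃ {U ∈ τ : U ⊆ A}. Opens contained in A: ∅, {68}, {72}, {68, 72}.
Taking the union of these: int(A) = {68, 72}.
cl(A) = ⋂ {C closed : A ⊆ C}. Closed sets containing A: {68, 69, 72}, {68, 69, 71, 72}, {68, 69, 70, 71, 72}.
Intersecting these: cl(A) = {68, 69, 72}.
∂A = cl(A) ∖ int(A) = {68, 69, 72} ∖ {68, 72} = {69}.


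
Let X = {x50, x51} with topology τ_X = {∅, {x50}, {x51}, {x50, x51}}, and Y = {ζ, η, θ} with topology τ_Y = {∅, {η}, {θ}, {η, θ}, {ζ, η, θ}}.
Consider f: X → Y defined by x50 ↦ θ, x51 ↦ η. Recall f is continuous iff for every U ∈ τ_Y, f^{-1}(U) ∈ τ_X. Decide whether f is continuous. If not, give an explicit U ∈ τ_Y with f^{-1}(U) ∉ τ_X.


f IS continuous.

Compute f^{-1}(U) for each U ∈ τ_Y:
  U = ∅: f^{-1}(U) = ∅ ∈ τ_X ✓.
  U = {η}: f^{-1}(U) = {x51} ∈ τ_X ✓.
  U = {θ}: f^{-1}(U) = {x50} ∈ τ_X ✓.
  U = {η, θ}: f^{-1}(U) = {x50, x51} ∈ τ_X ✓.
  U = {ζ, η, θ}: f^{-1}(U) = {x50, x51} ∈ τ_X ✓.
Every preimage lies in τ_X, so f IS continuous.


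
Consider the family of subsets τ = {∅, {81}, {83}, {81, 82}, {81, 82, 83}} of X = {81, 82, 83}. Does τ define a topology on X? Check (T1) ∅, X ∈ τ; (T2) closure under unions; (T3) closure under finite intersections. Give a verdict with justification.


τ is NOT a topology on X.

Axiom (T1): ∅ ∈ τ? Yes; X ∈ τ? Yes.
Axiom (T2/T3): check pairwise unions and intersections of members of τ.
Counterexample for (T2): {81} ∪ {83} = {81, 83} ∉ τ. Therefore τ is NOT a topology.
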